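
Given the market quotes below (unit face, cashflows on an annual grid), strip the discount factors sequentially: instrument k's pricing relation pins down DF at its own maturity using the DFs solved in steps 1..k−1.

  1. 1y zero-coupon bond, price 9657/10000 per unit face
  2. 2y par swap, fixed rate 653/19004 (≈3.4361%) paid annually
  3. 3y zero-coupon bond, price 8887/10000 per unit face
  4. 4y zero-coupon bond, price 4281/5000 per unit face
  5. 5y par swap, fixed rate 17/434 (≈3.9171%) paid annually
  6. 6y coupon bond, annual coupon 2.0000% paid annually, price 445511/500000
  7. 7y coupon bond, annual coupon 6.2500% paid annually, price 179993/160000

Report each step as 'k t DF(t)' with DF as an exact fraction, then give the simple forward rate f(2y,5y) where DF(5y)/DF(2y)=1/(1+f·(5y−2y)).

step 1 [1y] zero: DF = P = 9657/10000 ≈ 0.965700
step 2 [2y] swap r/1=653/19004: DF=(1 − 653/19004·(0.965700))/(1+653/19004) = 9347/10000 ≈ 0.934700
step 3 [3y] zero: DF = P = 8887/10000 ≈ 0.888700
step 4 [4y] zero: DF = P = 4281/5000 ≈ 0.856200
step 5 [5y] swap r/1=17/434: DF=(1 − 17/434·(0.965700+0.934700+0.888700+0.856200))/(1+17/434) = 8249/10000 ≈ 0.824900
step 6 [6y] bond c/1=1/50: DF=(445511/500000 − 1/50·(0.965700+0.934700+0.888700+0.856200+0.824900))/(1+1/50) = 7859/10000 ≈ 0.785900
step 7 [7y] bond c/1=1/16: DF=(179993/160000 − 1/16·(0.965700+0.934700+0.888700+0.856200+0.824900+0.785900))/(1+1/16) = 937/1250 ≈ 0.749600

1 1 9657/10000
2 2 9347/10000
3 3 8887/10000
4 4 4281/5000
5 5 8249/10000
6 6 7859/10000
7 7 937/1250
f(2y,5y) = ((9347/10000)/(8249/10000) − 1)/(3) = 366/8249 ≈ 4.4369%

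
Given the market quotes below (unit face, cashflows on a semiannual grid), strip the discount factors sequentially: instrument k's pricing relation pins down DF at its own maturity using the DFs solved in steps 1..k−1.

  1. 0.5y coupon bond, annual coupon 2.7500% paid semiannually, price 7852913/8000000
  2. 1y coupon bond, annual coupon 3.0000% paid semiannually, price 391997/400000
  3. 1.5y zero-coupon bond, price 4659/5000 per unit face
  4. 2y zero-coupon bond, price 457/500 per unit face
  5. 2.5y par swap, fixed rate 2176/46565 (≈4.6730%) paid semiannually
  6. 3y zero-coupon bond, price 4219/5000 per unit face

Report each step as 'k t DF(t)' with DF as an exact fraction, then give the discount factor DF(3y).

1 1/2 9683/10000
2 1 1189/1250
3 3/2 4659/5000
4 2 457/500
5 5/2 557/625
6 3 4219/5000
DF(3y) = 4219/5000 ≈ 0.843800

step 1 [0.5y] bond c/2=11/800: DF=(7852913/8000000 − 11/800·(0))/(1+11/800) = 9683/10000 ≈ 0.968300
step 2 [1y] bond c/2=3/200: DF=(391997/400000 − 3/200·(0.968300))/(1+3/200) = 1189/1250 ≈ 0.951200
step 3 [1.5y] zero: DF = P = 4659/5000 ≈ 0.931800
step 4 [2y] zero: DF = P = 457/500 ≈ 0.914000
step 5 [2.5y] swap r/2=1088/46565: DF=(1 − 1088/46565·(0.968300+0.951200+0.931800+0.914000))/(1+1088/46565) = 557/625 ≈ 0.891200
step 6 [3y] zero: DF = P = 4219/5000 ≈ 0.843800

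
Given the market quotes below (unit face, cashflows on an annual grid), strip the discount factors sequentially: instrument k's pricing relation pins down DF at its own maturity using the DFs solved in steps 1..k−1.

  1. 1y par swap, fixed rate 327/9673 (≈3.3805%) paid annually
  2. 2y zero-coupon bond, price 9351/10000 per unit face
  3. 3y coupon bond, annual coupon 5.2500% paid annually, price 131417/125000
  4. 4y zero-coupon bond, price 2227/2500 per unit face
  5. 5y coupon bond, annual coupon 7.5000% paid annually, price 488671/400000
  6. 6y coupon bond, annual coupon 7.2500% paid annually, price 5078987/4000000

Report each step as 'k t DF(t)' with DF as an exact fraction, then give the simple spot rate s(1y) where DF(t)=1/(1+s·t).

1 1 9673/10000
2 2 9351/10000
3 3 113/125
4 4 2227/2500
5 5 1757/2000
6 6 4373/5000
s(1y) = (1/(9673/10000) − 1)/(1) = 327/9673 ≈ 3.3805%

step 1 [1y] swap r/1=327/9673: DF=(1 − 327/9673·(0))/(1+327/9673) = 9673/10000 ≈ 0.967300
step 2 [2y] zero: DF = P = 9351/10000 ≈ 0.935100
step 3 [3y] bond c/1=21/400: DF=(131417/125000 − 21/400·(0.967300+0.935100))/(1+21/400) = 113/125 ≈ 0.904000
step 4 [4y] zero: DF = P = 2227/2500 ≈ 0.890800
step 5 [5y] bond c/1=3/40: DF=(488671/400000 − 3/40·(0.967300+0.935100+0.904000+0.890800))/(1+3/40) = 1757/2000 ≈ 0.878500
step 6 [6y] bond c/1=29/400: DF=(5078987/4000000 − 29/400·(0.967300+0.935100+0.904000+0.890800+0.878500))/(1+29/400) = 4373/5000 ≈ 0.874600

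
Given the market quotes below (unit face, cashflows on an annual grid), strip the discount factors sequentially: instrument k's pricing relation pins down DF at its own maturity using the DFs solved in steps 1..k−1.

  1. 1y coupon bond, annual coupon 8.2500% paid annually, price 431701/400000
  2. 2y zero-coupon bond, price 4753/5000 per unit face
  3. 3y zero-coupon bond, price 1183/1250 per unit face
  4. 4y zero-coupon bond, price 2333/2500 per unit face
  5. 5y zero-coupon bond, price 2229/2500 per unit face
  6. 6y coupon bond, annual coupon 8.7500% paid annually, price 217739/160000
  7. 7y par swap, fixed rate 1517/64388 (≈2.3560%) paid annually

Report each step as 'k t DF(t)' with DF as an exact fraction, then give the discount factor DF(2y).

1 1 997/1000
2 2 4753/5000
3 3 1183/1250
4 4 2333/2500
5 5 2229/2500
6 6 8717/10000
7 7 8483/10000
DF(2y) = 4753/5000 ≈ 0.950600

step 1 [1y] bond c/1=33/400: DF=(431701/400000 − 33/400·(0))/(1+33/400) = 997/1000 ≈ 0.997000
step 2 [2y] zero: DF = P = 4753/5000 ≈ 0.950600
step 3 [3y] zero: DF = P = 1183/1250 ≈ 0.946400
step 4 [4y] zero: DF = P = 2333/2500 ≈ 0.933200
step 5 [5y] zero: DF = P = 2229/2500 ≈ 0.891600
step 6 [6y] bond c/1=7/80: DF=(217739/160000 − 7/80·(0.997000+0.950600+0.946400+0.933200+0.891600))/(1+7/80) = 8717/10000 ≈ 0.871700
step 7 [7y] swap r/1=1517/64388: DF=(1 − 1517/64388·(0.997000+0.950600+0.946400+0.933200+0.891600+0.871700))/(1+1517/64388) = 8483/10000 ≈ 0.848300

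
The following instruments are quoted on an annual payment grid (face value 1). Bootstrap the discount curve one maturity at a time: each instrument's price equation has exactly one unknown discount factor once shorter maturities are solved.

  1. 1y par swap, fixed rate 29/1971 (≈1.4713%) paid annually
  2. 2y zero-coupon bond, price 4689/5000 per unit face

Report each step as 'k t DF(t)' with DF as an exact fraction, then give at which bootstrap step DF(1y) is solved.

1 1 1971/2000
2 2 4689/5000
DF(1y) is solved at step 1

step 1 [1y] swap r/1=29/1971: DF=(1 − 29/1971·(0))/(1+29/1971) = 1971/2000 ≈ 0.985500
step 2 [2y] zero: DF = P = 4689/5000 ≈ 0.937800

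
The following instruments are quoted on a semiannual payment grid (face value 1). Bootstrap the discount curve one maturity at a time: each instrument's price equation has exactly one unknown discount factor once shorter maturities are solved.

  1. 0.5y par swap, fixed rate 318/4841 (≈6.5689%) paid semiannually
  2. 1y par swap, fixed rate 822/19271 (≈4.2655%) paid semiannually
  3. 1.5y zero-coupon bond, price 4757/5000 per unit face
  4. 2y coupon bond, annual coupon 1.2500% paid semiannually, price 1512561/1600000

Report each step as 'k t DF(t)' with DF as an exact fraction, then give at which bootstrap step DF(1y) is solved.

step 1 [0.5y] swap r/2=159/4841: DF=(1 − 159/4841·(0))/(1+159/4841) = 4841/5000 ≈ 0.968200
step 2 [1y] swap r/2=411/19271: DF=(1 − 411/19271·(0.968200))/(1+411/19271) = 9589/10000 ≈ 0.958900
step 3 [1.5y] zero: DF = P = 4757/5000 ≈ 0.951400
step 4 [2y] bond c/2=1/160: DF=(1512561/1600000 − 1/160·(0.968200+0.958900+0.951400))/(1+1/160) = 576/625 ≈ 0.921600

1 1/2 4841/5000
2 1 9589/10000
3 3/2 4757/5000
4 2 576/625
DF(1y) is solved at step 2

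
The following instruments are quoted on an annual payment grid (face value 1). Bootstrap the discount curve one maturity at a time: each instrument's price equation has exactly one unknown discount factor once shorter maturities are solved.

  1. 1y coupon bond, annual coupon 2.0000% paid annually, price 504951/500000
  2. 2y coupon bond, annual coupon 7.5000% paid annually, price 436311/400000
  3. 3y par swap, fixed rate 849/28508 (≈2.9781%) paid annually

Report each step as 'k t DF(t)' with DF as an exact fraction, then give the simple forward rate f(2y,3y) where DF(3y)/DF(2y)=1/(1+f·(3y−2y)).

1 1 9901/10000
2 2 591/625
3 3 9151/10000
f(2y,3y) = ((591/625)/(9151/10000) − 1)/(1) = 305/9151 ≈ 3.3330%

step 1 [1y] bond c/1=1/50: DF=(504951/500000 − 1/50·(0))/(1+1/50) = 9901/10000 ≈ 0.990100
step 2 [2y] bond c/1=3/40: DF=(436311/400000 − 3/40·(0.990100))/(1+3/40) = 591/625 ≈ 0.945600
step 3 [3y] swap r/1=849/28508: DF=(1 − 849/28508·(0.990100+0.945600))/(1+849/28508) = 9151/10000 ≈ 0.915100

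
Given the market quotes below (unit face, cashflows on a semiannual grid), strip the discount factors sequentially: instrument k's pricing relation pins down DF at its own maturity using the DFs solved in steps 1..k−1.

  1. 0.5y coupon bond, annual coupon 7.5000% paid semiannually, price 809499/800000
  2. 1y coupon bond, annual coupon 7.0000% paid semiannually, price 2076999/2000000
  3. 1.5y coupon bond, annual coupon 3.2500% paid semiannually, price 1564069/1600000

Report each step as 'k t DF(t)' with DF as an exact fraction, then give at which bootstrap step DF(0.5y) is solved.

step 1 [0.5y] bond c/2=3/80: DF=(809499/800000 − 3/80·(0))/(1+3/80) = 9753/10000 ≈ 0.975300
step 2 [1y] bond c/2=7/200: DF=(2076999/2000000 − 7/200·(0.975300))/(1+7/200) = 1213/1250 ≈ 0.970400
step 3 [1.5y] bond c/2=13/800: DF=(1564069/1600000 − 13/800·(0.975300+0.970400))/(1+13/800) = 2327/2500 ≈ 0.930800

1 1/2 9753/10000
2 1 1213/1250
3 3/2 2327/2500
DF(0.5y) is solved at step 1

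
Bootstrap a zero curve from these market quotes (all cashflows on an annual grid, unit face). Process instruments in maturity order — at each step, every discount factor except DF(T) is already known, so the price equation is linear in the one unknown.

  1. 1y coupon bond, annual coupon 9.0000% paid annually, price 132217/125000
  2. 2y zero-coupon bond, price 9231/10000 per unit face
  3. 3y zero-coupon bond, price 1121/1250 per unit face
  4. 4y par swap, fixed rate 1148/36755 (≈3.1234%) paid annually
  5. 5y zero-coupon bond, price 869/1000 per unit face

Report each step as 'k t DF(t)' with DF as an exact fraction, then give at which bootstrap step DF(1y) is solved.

1 1 1213/1250
2 2 9231/10000
3 3 1121/1250
4 4 2213/2500
5 5 869/1000
DF(1y) is solved at step 1

step 1 [1y] bond c/1=9/100: DF=(132217/125000 − 9/100·(0))/(1+9/100) = 1213/1250 ≈ 0.970400
step 2 [2y] zero: DF = P = 9231/10000 ≈ 0.923100
step 3 [3y] zero: DF = P = 1121/1250 ≈ 0.896800
step 4 [4y] swap r/1=1148/36755: DF=(1 − 1148/36755·(0.970400+0.923100+0.896800))/(1+1148/36755) = 2213/2500 ≈ 0.885200
step 5 [5y] zero: DF = P = 869/1000 ≈ 0.869000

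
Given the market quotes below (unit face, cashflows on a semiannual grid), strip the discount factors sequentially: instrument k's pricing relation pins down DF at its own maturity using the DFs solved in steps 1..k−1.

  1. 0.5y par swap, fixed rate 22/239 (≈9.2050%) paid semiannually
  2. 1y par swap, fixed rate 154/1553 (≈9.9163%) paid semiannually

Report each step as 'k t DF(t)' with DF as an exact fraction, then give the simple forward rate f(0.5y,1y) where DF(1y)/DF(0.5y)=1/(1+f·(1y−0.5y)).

1 1/2 239/250
2 1 2269/2500
f(0.5y,1y) = ((239/250)/(2269/2500) − 1)/(1/2) = 242/2269 ≈ 10.6655%

step 1 [0.5y] swap r/2=11/239: DF=(1 − 11/239·(0))/(1+11/239) = 239/250 ≈ 0.956000
step 2 [1y] swap r/2=77/1553: DF=(1 − 77/1553·(0.956000))/(1+77/1553) = 2269/2500 ≈ 0.907600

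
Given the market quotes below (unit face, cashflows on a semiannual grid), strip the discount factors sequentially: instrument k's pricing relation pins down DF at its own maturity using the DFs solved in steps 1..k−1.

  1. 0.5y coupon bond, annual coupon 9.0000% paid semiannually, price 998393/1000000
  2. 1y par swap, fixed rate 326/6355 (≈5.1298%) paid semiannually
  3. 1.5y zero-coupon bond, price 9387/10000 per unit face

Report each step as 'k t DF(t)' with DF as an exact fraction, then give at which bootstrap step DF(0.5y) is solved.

step 1 [0.5y] bond c/2=9/200: DF=(998393/1000000 − 9/200·(0))/(1+9/200) = 4777/5000 ≈ 0.955400
step 2 [1y] swap r/2=163/6355: DF=(1 − 163/6355·(0.955400))/(1+163/6355) = 9511/10000 ≈ 0.951100
step 3 [1.5y] zero: DF = P = 9387/10000 ≈ 0.938700

1 1/2 4777/5000
2 1 9511/10000
3 3/2 9387/10000
DF(0.5y) is solved at step 1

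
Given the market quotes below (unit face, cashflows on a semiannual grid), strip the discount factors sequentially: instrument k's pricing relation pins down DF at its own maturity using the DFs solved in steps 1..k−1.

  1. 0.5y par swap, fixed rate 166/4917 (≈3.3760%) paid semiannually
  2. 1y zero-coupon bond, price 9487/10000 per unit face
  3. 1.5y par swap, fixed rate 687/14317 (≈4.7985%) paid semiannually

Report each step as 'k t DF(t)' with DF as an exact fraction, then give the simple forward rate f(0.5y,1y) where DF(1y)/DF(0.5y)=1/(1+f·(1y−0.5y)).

step 1 [0.5y] swap r/2=83/4917: DF=(1 − 83/4917·(0))/(1+83/4917) = 4917/5000 ≈ 0.983400
step 2 [1y] zero: DF = P = 9487/10000 ≈ 0.948700
step 3 [1.5y] swap r/2=687/28634: DF=(1 − 687/28634·(0.983400+0.948700))/(1+687/28634) = 9313/10000 ≈ 0.931300

1 1/2 4917/5000
2 1 9487/10000
3 3/2 9313/10000
f(0.5y,1y) = ((4917/5000)/(9487/10000) − 1)/(1/2) = 694/9487 ≈ 7.3153%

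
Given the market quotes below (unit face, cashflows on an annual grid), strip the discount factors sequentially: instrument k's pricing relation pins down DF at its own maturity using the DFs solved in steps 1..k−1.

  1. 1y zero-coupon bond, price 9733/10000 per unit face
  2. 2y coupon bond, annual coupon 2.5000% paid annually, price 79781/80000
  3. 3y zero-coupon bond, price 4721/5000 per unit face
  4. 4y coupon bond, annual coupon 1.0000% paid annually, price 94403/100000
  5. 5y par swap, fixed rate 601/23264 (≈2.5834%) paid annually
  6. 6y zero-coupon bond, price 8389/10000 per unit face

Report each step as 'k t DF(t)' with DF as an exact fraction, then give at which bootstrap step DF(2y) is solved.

1 1 9733/10000
2 2 2373/2500
3 3 4721/5000
4 4 9063/10000
5 5 4399/5000
6 6 8389/10000
DF(2y) is solved at step 2

step 1 [1y] zero: DF = P = 9733/10000 ≈ 0.973300
step 2 [2y] bond c/1=1/40: DF=(79781/80000 − 1/40·(0.973300))/(1+1/40) = 2373/2500 ≈ 0.949200
step 3 [3y] zero: DF = P = 4721/5000 ≈ 0.944200
step 4 [4y] bond c/1=1/100: DF=(94403/100000 − 1/100·(0.973300+0.949200+0.944200))/(1+1/100) = 9063/10000 ≈ 0.906300
step 5 [5y] swap r/1=601/23264: DF=(1 − 601/23264·(0.973300+0.949200+0.944200+0.906300))/(1+601/23264) = 4399/5000 ≈ 0.879800
step 6 [6y] zero: DF = P = 8389/10000 ≈ 0.838900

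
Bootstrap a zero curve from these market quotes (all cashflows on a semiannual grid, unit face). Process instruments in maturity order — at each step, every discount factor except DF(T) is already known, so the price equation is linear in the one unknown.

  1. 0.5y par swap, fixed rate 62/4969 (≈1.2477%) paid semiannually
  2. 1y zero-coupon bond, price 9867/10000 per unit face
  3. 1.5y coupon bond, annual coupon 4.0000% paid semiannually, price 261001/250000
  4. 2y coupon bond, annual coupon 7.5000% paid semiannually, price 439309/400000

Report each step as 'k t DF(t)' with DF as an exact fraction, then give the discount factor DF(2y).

step 1 [0.5y] swap r/2=31/4969: DF=(1 − 31/4969·(0))/(1+31/4969) = 4969/5000 ≈ 0.993800
step 2 [1y] zero: DF = P = 9867/10000 ≈ 0.986700
step 3 [1.5y] bond c/2=1/50: DF=(261001/250000 − 1/50·(0.993800+0.986700))/(1+1/50) = 9847/10000 ≈ 0.984700
step 4 [2y] bond c/2=3/80: DF=(439309/400000 − 3/80·(0.993800+0.986700+0.984700))/(1+3/80) = 4757/5000 ≈ 0.951400

1 1/2 4969/5000
2 1 9867/10000
3 3/2 9847/10000
4 2 4757/5000
DF(2y) = 4757/5000 ≈ 0.951400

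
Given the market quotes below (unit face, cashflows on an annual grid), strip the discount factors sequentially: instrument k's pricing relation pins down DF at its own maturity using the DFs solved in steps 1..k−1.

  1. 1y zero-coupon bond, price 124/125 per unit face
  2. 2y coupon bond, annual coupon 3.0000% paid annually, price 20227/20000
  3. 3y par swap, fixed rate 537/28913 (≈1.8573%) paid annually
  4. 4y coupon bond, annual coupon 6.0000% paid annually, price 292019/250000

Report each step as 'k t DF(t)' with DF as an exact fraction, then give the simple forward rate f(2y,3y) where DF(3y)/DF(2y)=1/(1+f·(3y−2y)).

step 1 [1y] zero: DF = P = 124/125 ≈ 0.992000
step 2 [2y] bond c/1=3/100: DF=(20227/20000 − 3/100·(0.992000))/(1+3/100) = 953/1000 ≈ 0.953000
step 3 [3y] swap r/1=537/28913: DF=(1 − 537/28913·(0.992000+0.953000))/(1+537/28913) = 9463/10000 ≈ 0.946300
step 4 [4y] bond c/1=3/50: DF=(292019/250000 − 3/50·(0.992000+0.953000+0.946300))/(1+3/50) = 9383/10000 ≈ 0.938300

1 1 124/125
2 2 953/1000
3 3 9463/10000
4 4 9383/10000
f(2y,3y) = ((953/1000)/(9463/10000) − 1)/(1) = 67/9463 ≈ 0.7080%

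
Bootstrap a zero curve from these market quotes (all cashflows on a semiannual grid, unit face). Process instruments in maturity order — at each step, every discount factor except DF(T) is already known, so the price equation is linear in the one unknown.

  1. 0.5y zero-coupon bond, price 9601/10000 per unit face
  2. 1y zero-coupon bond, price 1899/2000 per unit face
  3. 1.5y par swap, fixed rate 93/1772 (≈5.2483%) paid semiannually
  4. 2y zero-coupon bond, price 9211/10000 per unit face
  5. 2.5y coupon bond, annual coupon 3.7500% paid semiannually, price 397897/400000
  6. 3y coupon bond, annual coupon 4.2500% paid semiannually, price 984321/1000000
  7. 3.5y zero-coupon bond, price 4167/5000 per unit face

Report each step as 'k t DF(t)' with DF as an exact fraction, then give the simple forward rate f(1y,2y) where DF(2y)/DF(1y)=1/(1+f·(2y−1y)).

step 1 [0.5y] zero: DF = P = 9601/10000 ≈ 0.960100
step 2 [1y] zero: DF = P = 1899/2000 ≈ 0.949500
step 3 [1.5y] swap r/2=93/3544: DF=(1 − 93/3544·(0.960100+0.949500))/(1+93/3544) = 1157/1250 ≈ 0.925600
step 4 [2y] zero: DF = P = 9211/10000 ≈ 0.921100
step 5 [2.5y] bond c/2=3/160: DF=(397897/400000 − 3/160·(0.960100+0.949500+0.925600+0.921100))/(1+3/160) = 9073/10000 ≈ 0.907300
step 6 [3y] bond c/2=17/800: DF=(984321/1000000 − 17/800·(0.960100+0.949500+0.925600+0.921100+0.907300))/(1+17/800) = 2167/2500 ≈ 0.866800
step 7 [3.5y] zero: DF = P = 4167/5000 ≈ 0.833400

1 1/2 9601/10000
2 1 1899/2000
3 3/2 1157/1250
4 2 9211/10000
5 5/2 9073/10000
6 3 2167/2500
7 7/2 4167/5000
f(1y,2y) = ((1899/2000)/(9211/10000) − 1)/(1) = 284/9211 ≈ 3.0833%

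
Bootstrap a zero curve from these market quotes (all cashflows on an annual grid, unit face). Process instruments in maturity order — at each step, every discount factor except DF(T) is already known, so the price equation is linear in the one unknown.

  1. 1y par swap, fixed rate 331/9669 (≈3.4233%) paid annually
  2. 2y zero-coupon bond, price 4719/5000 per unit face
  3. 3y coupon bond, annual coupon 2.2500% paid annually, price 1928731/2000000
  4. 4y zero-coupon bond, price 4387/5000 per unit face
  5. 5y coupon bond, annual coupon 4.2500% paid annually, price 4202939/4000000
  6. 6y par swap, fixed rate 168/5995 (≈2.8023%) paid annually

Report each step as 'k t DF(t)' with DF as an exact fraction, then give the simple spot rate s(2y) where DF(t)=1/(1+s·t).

1 1 9669/10000
2 2 4719/5000
3 3 9011/10000
4 4 4387/5000
5 5 343/400
6 6 1061/1250
s(2y) = (1/(4719/5000) − 1)/(2) = 281/9438 ≈ 2.9773%

step 1 [1y] swap r/1=331/9669: DF=(1 − 331/9669·(0))/(1+331/9669) = 9669/10000 ≈ 0.966900
step 2 [2y] zero: DF = P = 4719/5000 ≈ 0.943800
step 3 [3y] bond c/1=9/400: DF=(1928731/2000000 − 9/400·(0.966900+0.943800))/(1+9/400) = 9011/10000 ≈ 0.901100
step 4 [4y] zero: DF = P = 4387/5000 ≈ 0.877400
step 5 [5y] bond c/1=17/400: DF=(4202939/4000000 − 17/400·(0.966900+0.943800+0.901100+0.877400))/(1+17/400) = 343/400 ≈ 0.857500
step 6 [6y] swap r/1=168/5995: DF=(1 − 168/5995·(0.966900+0.943800+0.901100+0.877400+0.857500))/(1+168/5995) = 1061/1250 ≈ 0.848800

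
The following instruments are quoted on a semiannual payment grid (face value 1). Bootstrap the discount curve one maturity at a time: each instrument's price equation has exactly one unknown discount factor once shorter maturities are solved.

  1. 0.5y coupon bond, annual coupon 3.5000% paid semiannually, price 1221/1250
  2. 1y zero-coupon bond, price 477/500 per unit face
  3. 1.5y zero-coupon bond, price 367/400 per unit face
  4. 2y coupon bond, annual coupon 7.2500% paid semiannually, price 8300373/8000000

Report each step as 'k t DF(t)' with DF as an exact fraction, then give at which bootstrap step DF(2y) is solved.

1 1/2 24/25
2 1 477/500
3 3/2 367/400
4 2 4511/5000
DF(2y) is solved at step 4

step 1 [0.5y] bond c/2=7/400: DF=(1221/1250 − 7/400·(0))/(1+7/400) = 24/25 ≈ 0.960000
step 2 [1y] zero: DF = P = 477/500 ≈ 0.954000
step 3 [1.5y] zero: DF = P = 367/400 ≈ 0.917500
step 4 [2y] bond c/2=29/800: DF=(8300373/8000000 − 29/800·(0.960000+0.954000+0.917500))/(1+29/800) = 4511/5000 ≈ 0.902200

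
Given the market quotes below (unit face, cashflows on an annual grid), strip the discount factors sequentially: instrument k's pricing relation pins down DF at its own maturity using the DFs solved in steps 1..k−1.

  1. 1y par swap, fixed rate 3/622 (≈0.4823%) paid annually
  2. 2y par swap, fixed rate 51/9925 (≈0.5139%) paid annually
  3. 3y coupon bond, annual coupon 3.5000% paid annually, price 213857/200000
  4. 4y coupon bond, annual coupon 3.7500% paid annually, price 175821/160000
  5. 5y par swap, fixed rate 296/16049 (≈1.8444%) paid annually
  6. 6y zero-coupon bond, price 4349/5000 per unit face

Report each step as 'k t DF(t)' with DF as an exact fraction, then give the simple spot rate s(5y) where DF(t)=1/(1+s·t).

step 1 [1y] swap r/1=3/622: DF=(1 − 3/622·(0))/(1+3/622) = 622/625 ≈ 0.995200
step 2 [2y] swap r/1=51/9925: DF=(1 − 51/9925·(0.995200))/(1+51/9925) = 4949/5000 ≈ 0.989800
step 3 [3y] bond c/1=7/200: DF=(213857/200000 − 7/200·(0.995200+0.989800))/(1+7/200) = 483/500 ≈ 0.966000
step 4 [4y] bond c/1=3/80: DF=(175821/160000 − 3/80·(0.995200+0.989800+0.966000))/(1+3/80) = 381/400 ≈ 0.952500
step 5 [5y] swap r/1=296/16049: DF=(1 − 296/16049·(0.995200+0.989800+0.966000+0.952500))/(1+296/16049) = 1139/1250 ≈ 0.911200
step 6 [6y] zero: DF = P = 4349/5000 ≈ 0.869800

1 1 622/625
2 2 4949/5000
3 3 483/500
4 4 381/400
5 5 1139/1250
6 6 4349/5000
s(5y) = (1/(1139/1250) − 1)/(5) = 111/5695 ≈ 1.9491%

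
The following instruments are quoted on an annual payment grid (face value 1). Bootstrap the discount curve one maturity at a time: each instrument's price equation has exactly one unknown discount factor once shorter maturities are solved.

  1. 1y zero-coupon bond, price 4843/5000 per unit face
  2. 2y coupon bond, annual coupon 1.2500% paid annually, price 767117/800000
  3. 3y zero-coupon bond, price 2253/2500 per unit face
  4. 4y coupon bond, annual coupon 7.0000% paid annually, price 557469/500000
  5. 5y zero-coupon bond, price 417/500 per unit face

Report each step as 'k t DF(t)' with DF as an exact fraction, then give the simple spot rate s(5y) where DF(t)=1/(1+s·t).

step 1 [1y] zero: DF = P = 4843/5000 ≈ 0.968600
step 2 [2y] bond c/1=1/80: DF=(767117/800000 − 1/80·(0.968600))/(1+1/80) = 9351/10000 ≈ 0.935100
step 3 [3y] zero: DF = P = 2253/2500 ≈ 0.901200
step 4 [4y] bond c/1=7/100: DF=(557469/500000 − 7/100·(0.968600+0.935100+0.901200))/(1+7/100) = 1717/2000 ≈ 0.858500
step 5 [5y] zero: DF = P = 417/500 ≈ 0.834000

1 1 4843/5000
2 2 9351/10000
3 3 2253/2500
4 4 1717/2000
5 5 417/500
s(5y) = (1/(417/500) − 1)/(5) = 83/2085 ≈ 3.9808%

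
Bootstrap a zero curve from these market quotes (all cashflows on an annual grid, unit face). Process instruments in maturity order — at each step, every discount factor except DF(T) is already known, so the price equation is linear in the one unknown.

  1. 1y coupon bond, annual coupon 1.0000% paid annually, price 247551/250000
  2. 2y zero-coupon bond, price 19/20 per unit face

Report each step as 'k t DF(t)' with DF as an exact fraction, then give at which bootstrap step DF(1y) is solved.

1 1 2451/2500
2 2 19/20
DF(1y) is solved at step 1

step 1 [1y] bond c/1=1/100: DF=(247551/250000 − 1/100·(0))/(1+1/100) = 2451/2500 ≈ 0.980400
step 2 [2y] zero: DF = P = 19/20 ≈ 0.950000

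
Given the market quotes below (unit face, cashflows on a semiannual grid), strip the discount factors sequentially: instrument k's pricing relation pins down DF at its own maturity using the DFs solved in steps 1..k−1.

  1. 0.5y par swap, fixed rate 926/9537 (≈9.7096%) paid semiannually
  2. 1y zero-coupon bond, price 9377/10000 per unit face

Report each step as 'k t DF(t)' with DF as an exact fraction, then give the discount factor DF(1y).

1 1/2 9537/10000
2 1 9377/10000
DF(1y) = 9377/10000 ≈ 0.937700

step 1 [0.5y] swap r/2=463/9537: DF=(1 − 463/9537·(0))/(1+463/9537) = 9537/10000 ≈ 0.953700
step 2 [1y] zero: DF = P = 9377/10000 ≈ 0.937700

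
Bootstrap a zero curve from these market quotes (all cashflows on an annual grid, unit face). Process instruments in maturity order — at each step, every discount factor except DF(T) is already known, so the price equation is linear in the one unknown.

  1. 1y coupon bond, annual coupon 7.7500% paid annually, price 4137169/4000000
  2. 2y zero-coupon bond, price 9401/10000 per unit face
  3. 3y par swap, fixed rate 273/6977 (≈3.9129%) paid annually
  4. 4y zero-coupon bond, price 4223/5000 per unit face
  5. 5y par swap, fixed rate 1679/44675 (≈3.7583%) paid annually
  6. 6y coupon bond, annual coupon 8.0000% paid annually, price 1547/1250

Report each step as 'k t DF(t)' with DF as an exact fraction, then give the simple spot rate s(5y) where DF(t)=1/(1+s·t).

1 1 9599/10000
2 2 9401/10000
3 3 2227/2500
4 4 4223/5000
5 5 8321/10000
6 6 163/200
s(5y) = (1/(8321/10000) − 1)/(5) = 1679/41605 ≈ 4.0356%

step 1 [1y] bond c/1=31/400: DF=(4137169/4000000 − 31/400·(0))/(1+31/400) = 9599/10000 ≈ 0.959900
step 2 [2y] zero: DF = P = 9401/10000 ≈ 0.940100
step 3 [3y] swap r/1=273/6977: DF=(1 − 273/6977·(0.959900+0.940100))/(1+273/6977) = 2227/2500 ≈ 0.890800
step 4 [4y] zero: DF = P = 4223/5000 ≈ 0.844600
step 5 [5y] swap r/1=1679/44675: DF=(1 − 1679/44675·(0.959900+0.940100+0.890800+0.844600))/(1+1679/44675) = 8321/10000 ≈ 0.832100
step 6 [6y] bond c/1=2/25: DF=(1547/1250 − 2/25·(0.959900+0.940100+0.890800+0.844600+0.832100))/(1+2/25) = 163/200 ≈ 0.815000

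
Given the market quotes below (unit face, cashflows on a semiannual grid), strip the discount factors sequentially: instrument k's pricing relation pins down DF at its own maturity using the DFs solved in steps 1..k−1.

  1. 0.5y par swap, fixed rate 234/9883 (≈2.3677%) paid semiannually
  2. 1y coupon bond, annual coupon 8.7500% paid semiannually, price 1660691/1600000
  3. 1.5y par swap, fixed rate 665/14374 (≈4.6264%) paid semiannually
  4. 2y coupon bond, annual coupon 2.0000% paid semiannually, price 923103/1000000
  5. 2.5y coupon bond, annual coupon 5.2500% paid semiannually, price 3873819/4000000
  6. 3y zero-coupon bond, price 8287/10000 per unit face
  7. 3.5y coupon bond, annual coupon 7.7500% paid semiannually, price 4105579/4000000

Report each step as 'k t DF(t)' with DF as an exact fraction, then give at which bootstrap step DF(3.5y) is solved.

step 1 [0.5y] swap r/2=117/9883: DF=(1 − 117/9883·(0))/(1+117/9883) = 9883/10000 ≈ 0.988300
step 2 [1y] bond c/2=7/160: DF=(1660691/1600000 − 7/160·(0.988300))/(1+7/160) = 953/1000 ≈ 0.953000
step 3 [1.5y] swap r/2=665/28748: DF=(1 − 665/28748·(0.988300+0.953000))/(1+665/28748) = 1867/2000 ≈ 0.933500
step 4 [2y] bond c/2=1/100: DF=(923103/1000000 − 1/100·(0.988300+0.953000+0.933500))/(1+1/100) = 1771/2000 ≈ 0.885500
step 5 [2.5y] bond c/2=21/800: DF=(3873819/4000000 − 21/800·(0.988300+0.953000+0.933500+0.885500))/(1+21/800) = 339/400 ≈ 0.847500
step 6 [3y] zero: DF = P = 8287/10000 ≈ 0.828700
step 7 [3.5y] bond c/2=31/800: DF=(4105579/4000000 − 31/800·(0.988300+0.953000+0.933500+0.885500+0.847500+0.828700))/(1+31/800) = 7853/10000 ≈ 0.785300

1 1/2 9883/10000
2 1 953/1000
3 3/2 1867/2000
4 2 1771/2000
5 5/2 339/400
6 3 8287/10000
7 7/2 7853/10000
DF(3.5y) is solved at step 7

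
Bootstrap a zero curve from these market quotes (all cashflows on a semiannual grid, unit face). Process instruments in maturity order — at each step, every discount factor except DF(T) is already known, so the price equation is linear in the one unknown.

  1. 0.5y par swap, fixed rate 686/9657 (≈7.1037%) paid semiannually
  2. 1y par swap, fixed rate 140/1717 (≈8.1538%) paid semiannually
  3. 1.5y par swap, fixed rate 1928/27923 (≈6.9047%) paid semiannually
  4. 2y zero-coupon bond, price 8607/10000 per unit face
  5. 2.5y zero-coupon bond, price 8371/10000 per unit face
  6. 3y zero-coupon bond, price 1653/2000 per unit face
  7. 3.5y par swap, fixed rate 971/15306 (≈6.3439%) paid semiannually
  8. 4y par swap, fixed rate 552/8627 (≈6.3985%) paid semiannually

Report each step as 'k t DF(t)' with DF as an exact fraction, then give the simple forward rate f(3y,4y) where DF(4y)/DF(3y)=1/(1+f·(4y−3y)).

step 1 [0.5y] swap r/2=343/9657: DF=(1 − 343/9657·(0))/(1+343/9657) = 9657/10000 ≈ 0.965700
step 2 [1y] swap r/2=70/1717: DF=(1 − 70/1717·(0.965700))/(1+70/1717) = 923/1000 ≈ 0.923000
step 3 [1.5y] swap r/2=964/27923: DF=(1 − 964/27923·(0.965700+0.923000))/(1+964/27923) = 2259/2500 ≈ 0.903600
step 4 [2y] zero: DF = P = 8607/10000 ≈ 0.860700
step 5 [2.5y] zero: DF = P = 8371/10000 ≈ 0.837100
step 6 [3y] zero: DF = P = 1653/2000 ≈ 0.826500
step 7 [3.5y] swap r/2=971/30612: DF=(1 − 971/30612·(0.965700+0.923000+0.903600+0.860700+0.837100+0.826500))/(1+971/30612) = 4029/5000 ≈ 0.805800
step 8 [4y] swap r/2=276/8627: DF=(1 − 276/8627·(0.965700+0.923000+0.903600+0.860700+0.837100+0.826500+0.805800))/(1+276/8627) = 487/625 ≈ 0.779200

1 1/2 9657/10000
2 1 923/1000
3 3/2 2259/2500
4 2 8607/10000
5 5/2 8371/10000
6 3 1653/2000
7 7/2 4029/5000
8 4 487/625
f(3y,4y) = ((1653/2000)/(487/625) − 1)/(1) = 473/7792 ≈ 6.0703%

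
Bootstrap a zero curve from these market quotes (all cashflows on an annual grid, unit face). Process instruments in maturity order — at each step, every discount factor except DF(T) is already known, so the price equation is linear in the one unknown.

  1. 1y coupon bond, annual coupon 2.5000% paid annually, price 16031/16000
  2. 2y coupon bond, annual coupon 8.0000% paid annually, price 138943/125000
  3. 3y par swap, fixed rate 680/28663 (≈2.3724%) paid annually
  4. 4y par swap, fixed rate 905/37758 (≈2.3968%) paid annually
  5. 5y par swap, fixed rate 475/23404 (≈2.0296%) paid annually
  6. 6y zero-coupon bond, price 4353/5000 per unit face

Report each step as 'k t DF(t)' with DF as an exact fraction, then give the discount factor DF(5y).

step 1 [1y] bond c/1=1/40: DF=(16031/16000 − 1/40·(0))/(1+1/40) = 391/400 ≈ 0.977500
step 2 [2y] bond c/1=2/25: DF=(138943/125000 − 2/25·(0.977500))/(1+2/25) = 598/625 ≈ 0.956800
step 3 [3y] swap r/1=680/28663: DF=(1 − 680/28663·(0.977500+0.956800))/(1+680/28663) = 233/250 ≈ 0.932000
step 4 [4y] swap r/1=905/37758: DF=(1 − 905/37758·(0.977500+0.956800+0.932000))/(1+905/37758) = 1819/2000 ≈ 0.909500
step 5 [5y] swap r/1=475/23404: DF=(1 − 475/23404·(0.977500+0.956800+0.932000+0.909500))/(1+475/23404) = 181/200 ≈ 0.905000
step 6 [6y] zero: DF = P = 4353/5000 ≈ 0.870600

1 1 391/400
2 2 598/625
3 3 233/250
4 4 1819/2000
5 5 181/200
6 6 4353/5000
DF(5y) = 181/200 ≈ 0.905000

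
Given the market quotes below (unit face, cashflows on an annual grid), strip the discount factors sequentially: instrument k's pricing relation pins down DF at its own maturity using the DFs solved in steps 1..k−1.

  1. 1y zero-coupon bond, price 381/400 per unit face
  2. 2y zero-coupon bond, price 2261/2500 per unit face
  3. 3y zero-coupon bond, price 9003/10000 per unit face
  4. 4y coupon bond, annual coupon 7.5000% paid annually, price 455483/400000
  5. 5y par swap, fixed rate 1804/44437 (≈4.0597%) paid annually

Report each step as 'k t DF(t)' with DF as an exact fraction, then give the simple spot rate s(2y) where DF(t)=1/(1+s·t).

step 1 [1y] zero: DF = P = 381/400 ≈ 0.952500
step 2 [2y] zero: DF = P = 2261/2500 ≈ 0.904400
step 3 [3y] zero: DF = P = 9003/10000 ≈ 0.900300
step 4 [4y] bond c/1=3/40: DF=(455483/400000 − 3/40·(0.952500+0.904400+0.900300))/(1+3/40) = 8669/10000 ≈ 0.866900
step 5 [5y] swap r/1=1804/44437: DF=(1 − 1804/44437·(0.952500+0.904400+0.900300+0.866900))/(1+1804/44437) = 2049/2500 ≈ 0.819600

1 1 381/400
2 2 2261/2500
3 3 9003/10000
4 4 8669/10000
5 5 2049/2500
s(2y) = (1/(2261/2500) − 1)/(2) = 239/4522 ≈ 5.2853%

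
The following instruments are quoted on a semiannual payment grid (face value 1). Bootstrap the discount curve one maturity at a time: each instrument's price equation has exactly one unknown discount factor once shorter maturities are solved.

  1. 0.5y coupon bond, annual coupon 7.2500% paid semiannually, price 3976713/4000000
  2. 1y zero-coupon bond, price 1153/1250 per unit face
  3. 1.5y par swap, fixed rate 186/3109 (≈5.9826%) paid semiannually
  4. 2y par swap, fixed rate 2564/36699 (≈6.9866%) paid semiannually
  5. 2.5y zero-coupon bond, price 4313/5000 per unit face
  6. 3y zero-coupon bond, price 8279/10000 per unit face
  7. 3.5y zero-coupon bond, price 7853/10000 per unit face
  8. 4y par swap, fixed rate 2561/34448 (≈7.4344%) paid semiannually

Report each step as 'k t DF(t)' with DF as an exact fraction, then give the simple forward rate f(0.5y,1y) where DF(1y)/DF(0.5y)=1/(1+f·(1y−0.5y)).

step 1 [0.5y] bond c/2=29/800: DF=(3976713/4000000 − 29/800·(0))/(1+29/800) = 4797/5000 ≈ 0.959400
step 2 [1y] zero: DF = P = 1153/1250 ≈ 0.922400
step 3 [1.5y] swap r/2=93/3109: DF=(1 − 93/3109·(0.959400+0.922400))/(1+93/3109) = 9163/10000 ≈ 0.916300
step 4 [2y] swap r/2=1282/36699: DF=(1 − 1282/36699·(0.959400+0.922400+0.916300))/(1+1282/36699) = 4359/5000 ≈ 0.871800
step 5 [2.5y] zero: DF = P = 4313/5000 ≈ 0.862600
step 6 [3y] zero: DF = P = 8279/10000 ≈ 0.827900
step 7 [3.5y] zero: DF = P = 7853/10000 ≈ 0.785300
step 8 [4y] swap r/2=2561/68896: DF=(1 − 2561/68896·(0.959400+0.922400+0.916300+0.871800+0.862600+0.827900+0.785300))/(1+2561/68896) = 7439/10000 ≈ 0.743900

1 1/2 4797/5000
2 1 1153/1250
3 3/2 9163/10000
4 2 4359/5000
5 5/2 4313/5000
6 3 8279/10000
7 7/2 7853/10000
8 4 7439/10000
f(0.5y,1y) = ((4797/5000)/(1153/1250) − 1)/(1/2) = 185/2306 ≈ 8.0225%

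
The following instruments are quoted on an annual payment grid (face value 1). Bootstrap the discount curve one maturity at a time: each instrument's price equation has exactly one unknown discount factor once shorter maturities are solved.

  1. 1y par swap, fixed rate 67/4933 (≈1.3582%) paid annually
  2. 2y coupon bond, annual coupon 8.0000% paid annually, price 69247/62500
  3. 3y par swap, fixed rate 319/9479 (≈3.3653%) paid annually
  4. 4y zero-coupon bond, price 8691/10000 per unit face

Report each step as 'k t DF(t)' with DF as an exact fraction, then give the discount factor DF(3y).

1 1 4933/5000
2 2 1191/1250
3 3 9043/10000
4 4 8691/10000
DF(3y) = 9043/10000 ≈ 0.904300

step 1 [1y] swap r/1=67/4933: DF=(1 − 67/4933·(0))/(1+67/4933) = 4933/5000 ≈ 0.986600
step 2 [2y] bond c/1=2/25: DF=(69247/62500 − 2/25·(0.986600))/(1+2/25) = 1191/1250 ≈ 0.952800
step 3 [3y] swap r/1=319/9479: DF=(1 − 319/9479·(0.986600+0.952800))/(1+319/9479) = 9043/10000 ≈ 0.904300
step 4 [4y] zero: DF = P = 8691/10000 ≈ 0.869100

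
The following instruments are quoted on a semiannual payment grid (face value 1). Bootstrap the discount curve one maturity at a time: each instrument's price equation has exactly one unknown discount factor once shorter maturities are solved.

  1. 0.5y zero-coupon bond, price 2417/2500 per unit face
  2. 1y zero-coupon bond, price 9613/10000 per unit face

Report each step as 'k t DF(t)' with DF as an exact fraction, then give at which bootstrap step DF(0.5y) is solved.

1 1/2 2417/2500
2 1 9613/10000
DF(0.5y) is solved at step 1

step 1 [0.5y] zero: DF = P = 2417/2500 ≈ 0.966800
step 2 [1y] zero: DF = P = 9613/10000 ≈ 0.961300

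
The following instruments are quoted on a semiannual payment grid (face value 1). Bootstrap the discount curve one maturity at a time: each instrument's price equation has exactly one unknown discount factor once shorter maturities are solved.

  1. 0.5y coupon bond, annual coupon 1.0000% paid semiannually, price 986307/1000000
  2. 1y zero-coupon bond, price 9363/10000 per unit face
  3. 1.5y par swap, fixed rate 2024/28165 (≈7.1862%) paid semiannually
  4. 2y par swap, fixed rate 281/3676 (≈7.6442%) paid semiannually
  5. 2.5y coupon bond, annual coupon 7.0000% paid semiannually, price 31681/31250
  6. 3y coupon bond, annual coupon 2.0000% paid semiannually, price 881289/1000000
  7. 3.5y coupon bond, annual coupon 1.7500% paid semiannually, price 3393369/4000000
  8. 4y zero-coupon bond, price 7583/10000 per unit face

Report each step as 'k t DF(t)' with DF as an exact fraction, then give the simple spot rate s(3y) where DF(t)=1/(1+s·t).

step 1 [0.5y] bond c/2=1/200: DF=(986307/1000000 − 1/200·(0))/(1+1/200) = 4907/5000 ≈ 0.981400
step 2 [1y] zero: DF = P = 9363/10000 ≈ 0.936300
step 3 [1.5y] swap r/2=1012/28165: DF=(1 − 1012/28165·(0.981400+0.936300))/(1+1012/28165) = 2247/2500 ≈ 0.898800
step 4 [2y] swap r/2=281/7352: DF=(1 − 281/7352·(0.981400+0.936300+0.898800))/(1+281/7352) = 1719/2000 ≈ 0.859500
step 5 [2.5y] bond c/2=7/200: DF=(31681/31250 − 7/200·(0.981400+0.936300+0.898800+0.859500))/(1+7/200) = 1069/1250 ≈ 0.855200
step 6 [3y] bond c/2=1/100: DF=(881289/1000000 − 1/100·(0.981400+0.936300+0.898800+0.859500+0.855200))/(1+1/100) = 8277/10000 ≈ 0.827700
step 7 [3.5y] bond c/2=7/800: DF=(3393369/4000000 − 7/800·(0.981400+0.936300+0.898800+0.859500+0.855200+0.827700))/(1+7/800) = 1589/2000 ≈ 0.794500
step 8 [4y] zero: DF = P = 7583/10000 ≈ 0.758300

1 1/2 4907/5000
2 1 9363/10000
3 3/2 2247/2500
4 2 1719/2000
5 5/2 1069/1250
6 3 8277/10000
7 7/2 1589/2000
8 4 7583/10000
s(3y) = (1/(8277/10000) − 1)/(3) = 1723/24831 ≈ 6.9389%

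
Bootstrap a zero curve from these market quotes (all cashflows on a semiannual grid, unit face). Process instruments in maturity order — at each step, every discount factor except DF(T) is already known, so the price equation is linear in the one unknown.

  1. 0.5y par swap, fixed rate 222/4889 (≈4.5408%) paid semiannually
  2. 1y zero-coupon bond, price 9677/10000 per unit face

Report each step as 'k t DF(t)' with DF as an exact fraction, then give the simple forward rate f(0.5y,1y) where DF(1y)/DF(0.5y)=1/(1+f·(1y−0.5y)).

step 1 [0.5y] swap r/2=111/4889: DF=(1 − 111/4889·(0))/(1+111/4889) = 4889/5000 ≈ 0.977800
step 2 [1y] zero: DF = P = 9677/10000 ≈ 0.967700

1 1/2 4889/5000
2 1 9677/10000
f(0.5y,1y) = ((4889/5000)/(9677/10000) − 1)/(1/2) = 202/9677 ≈ 2.0874%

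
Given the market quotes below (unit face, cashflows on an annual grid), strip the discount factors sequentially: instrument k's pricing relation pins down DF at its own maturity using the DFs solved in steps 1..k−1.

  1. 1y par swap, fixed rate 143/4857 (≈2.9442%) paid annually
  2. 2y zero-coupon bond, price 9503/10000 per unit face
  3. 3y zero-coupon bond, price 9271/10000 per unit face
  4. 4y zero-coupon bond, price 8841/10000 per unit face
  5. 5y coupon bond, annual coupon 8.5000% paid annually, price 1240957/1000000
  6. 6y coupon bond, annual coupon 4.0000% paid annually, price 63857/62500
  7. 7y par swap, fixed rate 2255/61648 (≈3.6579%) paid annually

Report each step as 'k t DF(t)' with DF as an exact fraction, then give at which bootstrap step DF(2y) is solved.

1 1 4857/5000
2 2 9503/10000
3 3 9271/10000
4 4 8841/10000
5 5 8513/10000
6 6 8061/10000
7 7 1549/2000
DF(2y) is solved at step 2

step 1 [1y] swap r/1=143/4857: DF=(1 − 143/4857·(0))/(1+143/4857) = 4857/5000 ≈ 0.971400
step 2 [2y] zero: DF = P = 9503/10000 ≈ 0.950300
step 3 [3y] zero: DF = P = 9271/10000 ≈ 0.927100
step 4 [4y] zero: DF = P = 8841/10000 ≈ 0.884100
step 5 [5y] bond c/1=17/200: DF=(1240957/1000000 − 17/200·(0.971400+0.950300+0.927100+0.884100))/(1+17/200) = 8513/10000 ≈ 0.851300
step 6 [6y] bond c/1=1/25: DF=(63857/62500 − 1/25·(0.971400+0.950300+0.927100+0.884100+0.851300))/(1+1/25) = 8061/10000 ≈ 0.806100
step 7 [7y] swap r/1=2255/61648: DF=(1 − 2255/61648·(0.971400+0.950300+0.927100+0.884100+0.851300+0.806100))/(1+2255/61648) = 1549/2000 ≈ 0.774500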